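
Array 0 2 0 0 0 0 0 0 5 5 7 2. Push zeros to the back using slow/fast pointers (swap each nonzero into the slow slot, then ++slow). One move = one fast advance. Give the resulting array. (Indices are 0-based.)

[2, 5, 5, 7, 2, 0, 0, 0, 0, 0, 0, 0]

(s=0,f=0) a[fast]=0 → fast++
(s=0,f=1) a[fast]=2≠0 swap→a[0]=2 → slow++,fast++
(s=1,f=2) a[fast]=0 → fast++
(s=1,f=3) a[fast]=0 → fast++
(s=1,f=4) a[fast]=0 → fast++
(s=1,f=5) a[fast]=0 → fast++
(s=1,f=6) a[fast]=0 → fast++
(s=1,f=7) a[fast]=0 → fast++
(s=1,f=8) a[fast]=5≠0 swap→a[1]=5 → slow++,fast++
(s=2,f=9) a[fast]=5≠0 swap→a[2]=5 → slow++,fast++
(s=3,f=10) a[fast]=7≠0 swap→a[3]=7 → slow++,fast++
(s=4,f=11) a[fast]=2≠0 swap→a[4]=2 → slow++,fast++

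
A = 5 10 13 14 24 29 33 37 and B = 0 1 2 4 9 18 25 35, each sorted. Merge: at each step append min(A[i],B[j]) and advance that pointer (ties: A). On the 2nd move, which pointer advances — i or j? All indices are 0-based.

i=0 j=0: A[i]=5>B[j]=0 take 0, j++
i=0 j=1: A[i]=5>B[j]=1 take 1, j++

j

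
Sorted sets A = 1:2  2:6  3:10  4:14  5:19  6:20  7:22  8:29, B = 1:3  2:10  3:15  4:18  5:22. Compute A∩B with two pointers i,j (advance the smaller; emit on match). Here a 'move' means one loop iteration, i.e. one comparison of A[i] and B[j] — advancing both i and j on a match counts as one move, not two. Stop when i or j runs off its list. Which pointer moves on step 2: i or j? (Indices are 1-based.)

j

[i=1,j=1] 2<3 → i++
[i=2,j=1] 6>3 → j++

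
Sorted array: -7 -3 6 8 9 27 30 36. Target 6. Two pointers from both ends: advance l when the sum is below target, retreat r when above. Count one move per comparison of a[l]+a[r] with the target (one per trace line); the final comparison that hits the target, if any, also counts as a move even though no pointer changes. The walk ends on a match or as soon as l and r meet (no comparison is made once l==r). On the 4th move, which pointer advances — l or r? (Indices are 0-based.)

l

l=0 r=7: -7+36=29 >6, r--
l=0 r=6: -7+30=23 >6, r--
l=0 r=5: -7+27=20 >6, r--
l=0 r=4: -7+9=2 <6, l++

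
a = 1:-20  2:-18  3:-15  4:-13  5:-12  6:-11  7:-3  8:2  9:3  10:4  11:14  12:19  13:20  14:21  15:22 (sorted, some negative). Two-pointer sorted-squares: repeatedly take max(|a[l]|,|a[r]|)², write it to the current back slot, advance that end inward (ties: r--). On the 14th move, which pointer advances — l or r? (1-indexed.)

[1,15] |-20|<=|22| out[15]=484 → r--
[1,14] |-20|<=|21| out[14]=441 → r--
[1,13] |-20|<=|20| out[13]=400 → r--
[1,12] |-20|>|19| out[12]=400 → l++
[2,12] |-18|<=|19| out[11]=361 → r--
[2,11] |-18|>|14| out[10]=324 → l++
[3,11] |-15|>|14| out[9]=225 → l++
[4,11] |-13|<=|14| out[8]=196 → r--
[4,10] |-13|>|4| out[7]=169 → l++
[5,10] |-12|>|4| out[6]=144 → l++
[6,10] |-11|>|4| out[5]=121 → l++
[7,10] |-3|<=|4| out[4]=16 → r--
[7,9] |-3|<=|3| out[3]=9 → r--
[7,8] |-3|>|2| out[2]=9 → l++

l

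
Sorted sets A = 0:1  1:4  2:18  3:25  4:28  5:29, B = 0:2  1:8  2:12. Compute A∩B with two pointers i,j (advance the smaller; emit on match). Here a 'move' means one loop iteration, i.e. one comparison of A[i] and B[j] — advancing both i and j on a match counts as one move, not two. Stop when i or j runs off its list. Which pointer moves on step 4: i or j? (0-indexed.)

[i=0,j=0] 1<2 → i++
[i=1,j=0] 4>2 → j++
[i=1,j=1] 4<8 → i++
[i=2,j=1] 18>8 → j++

j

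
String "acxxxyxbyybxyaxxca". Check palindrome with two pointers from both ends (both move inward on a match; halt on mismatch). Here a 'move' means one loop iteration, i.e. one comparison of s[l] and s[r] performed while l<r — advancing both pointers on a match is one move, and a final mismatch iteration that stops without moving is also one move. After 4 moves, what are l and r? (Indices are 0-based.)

l=4, r=13

[0,17] 'a'=='a' → l++,r--
[1,16] 'c'=='c' → l++,r--
[2,15] 'x'=='x' → l++,r--
[3,14] 'x'=='x' → l++,r--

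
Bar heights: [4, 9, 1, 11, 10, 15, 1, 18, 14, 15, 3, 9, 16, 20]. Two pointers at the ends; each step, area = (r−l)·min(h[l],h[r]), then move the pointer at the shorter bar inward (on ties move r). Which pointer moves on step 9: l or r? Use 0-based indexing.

l

[0,13] min(4,20)*13=52 best=52 * → l++
[1,13] min(9,20)*12=108 best=108 * → l++
[2,13] min(1,20)*11=11 best=108 → l++
[3,13] min(11,20)*10=110 best=110 * → l++
[4,13] min(10,20)*9=90 best=110 → l++
[5,13] min(15,20)*8=120 best=120 * → l++
[6,13] min(1,20)*7=7 best=120 → l++
[7,13] min(18,20)*6=108 best=120 → l++
[8,13] min(14,20)*5=70 best=120 → l++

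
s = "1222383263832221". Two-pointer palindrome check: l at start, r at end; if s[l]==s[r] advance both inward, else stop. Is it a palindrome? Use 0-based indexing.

not a palindrome (mismatch at 7,8)

l=0 r=15: '1'=='1', l++,r--
l=1 r=14: '2'=='2', l++,r--
l=2 r=13: '2'=='2', l++,r--
l=3 r=12: '2'=='2', l++,r--
l=4 r=11: '3'=='3', l++,r--
l=5 r=10: '8'=='8', l++,r--
l=6 r=9: '3'=='3', l++,r--
l=7 r=8: '2'!='6', stop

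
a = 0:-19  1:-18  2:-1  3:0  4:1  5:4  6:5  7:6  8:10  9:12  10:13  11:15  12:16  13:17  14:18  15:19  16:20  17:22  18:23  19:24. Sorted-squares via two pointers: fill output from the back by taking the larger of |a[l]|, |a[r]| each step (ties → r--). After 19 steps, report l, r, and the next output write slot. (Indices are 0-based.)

l=3, r=3, next write slot=0

l=0 r=19: |-19|<=|24| out[19]=576, r--
l=0 r=18: |-19|<=|23| out[18]=529, r--
l=0 r=17: |-19|<=|22| out[17]=484, r--
l=0 r=16: |-19|<=|20| out[16]=400, r--
l=0 r=15: |-19|<=|19| out[15]=361, r--
l=0 r=14: |-19|>|18| out[14]=361, l++
l=1 r=14: |-18|<=|18| out[13]=324, r--
l=1 r=13: |-18|>|17| out[12]=324, l++
l=2 r=13: |-1|<=|17| out[11]=289, r--
l=2 r=12: |-1|<=|16| out[10]=256, r--
l=2 r=11: |-1|<=|15| out[9]=225, r--
l=2 r=10: |-1|<=|13| out[8]=169, r--
l=2 r=9: |-1|<=|12| out[7]=144, r--
l=2 r=8: |-1|<=|10| out[6]=100, r--
l=2 r=7: |-1|<=|6| out[5]=36, r--
l=2 r=6: |-1|<=|5| out[4]=25, r--
l=2 r=5: |-1|<=|4| out[3]=16, r--
l=2 r=4: |-1|<=|1| out[2]=1, r--
l=2 r=3: |-1|>|0| out[1]=1, l++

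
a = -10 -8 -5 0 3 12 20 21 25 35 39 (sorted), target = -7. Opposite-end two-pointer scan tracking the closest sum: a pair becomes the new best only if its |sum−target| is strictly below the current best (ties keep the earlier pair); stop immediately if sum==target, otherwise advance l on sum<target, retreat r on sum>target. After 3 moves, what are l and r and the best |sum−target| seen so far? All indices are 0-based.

l=0, r=7, best |Δ|=22

l=0 r=10: -10+39=29 d=36 *, r--
l=0 r=9: -10+35=25 d=32 *, r--
l=0 r=8: -10+25=15 d=22 *, r--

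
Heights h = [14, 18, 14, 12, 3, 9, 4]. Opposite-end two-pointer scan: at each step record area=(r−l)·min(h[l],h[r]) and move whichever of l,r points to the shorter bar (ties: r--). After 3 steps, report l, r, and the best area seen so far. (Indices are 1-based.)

l=1 r=7: min(14,4)*6=24 best=24 *, r--
l=1 r=6: min(14,9)*5=45 best=45 *, r--
l=1 r=5: min(14,3)*4=12 best=45, r--

l=1, r=4, best area=45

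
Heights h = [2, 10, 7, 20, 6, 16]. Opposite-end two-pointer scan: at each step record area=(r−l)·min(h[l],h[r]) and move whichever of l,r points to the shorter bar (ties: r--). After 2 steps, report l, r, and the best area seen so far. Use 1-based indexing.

[1,6] min(2,16)*5=10 best=10 * → l++
[2,6] min(10,16)*4=40 best=40 * → l++

l=3, r=6, best area=40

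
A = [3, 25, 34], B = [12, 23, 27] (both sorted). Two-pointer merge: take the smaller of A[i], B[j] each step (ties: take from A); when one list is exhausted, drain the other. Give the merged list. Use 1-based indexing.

[3, 12, 23, 25, 27, 34]

i=1 j=1: A[i]=3<=B[j]=12 take 3, i++
i=2 j=1: A[i]=25>B[j]=12 take 12, j++
i=2 j=2: A[i]=25>B[j]=23 take 23, j++
i=2 j=3: A[i]=25<=B[j]=27 take 25, i++
i=3 j=3: A[i]=34>B[j]=27 take 27, j++
i=3 j=4: B done, take A[i]=34, i++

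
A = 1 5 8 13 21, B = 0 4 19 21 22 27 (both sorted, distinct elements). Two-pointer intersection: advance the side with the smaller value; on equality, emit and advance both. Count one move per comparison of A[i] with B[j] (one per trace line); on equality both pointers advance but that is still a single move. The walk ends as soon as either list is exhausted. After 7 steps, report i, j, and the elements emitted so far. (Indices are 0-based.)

i=4, j=3, emitted=[]

i=0 j=0: 1>0, j++
i=0 j=1: 1<4, i++
i=1 j=1: 5>4, j++
i=1 j=2: 5<19, i++
i=2 j=2: 8<19, i++
i=3 j=2: 13<19, i++
i=4 j=2: 21>19, j++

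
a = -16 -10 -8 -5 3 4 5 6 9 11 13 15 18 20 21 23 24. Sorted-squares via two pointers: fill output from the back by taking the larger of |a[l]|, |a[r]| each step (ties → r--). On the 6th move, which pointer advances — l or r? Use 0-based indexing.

[0,16] |-16|<=|24| out[16]=576 → r--
[0,15] |-16|<=|23| out[15]=529 → r--
[0,14] |-16|<=|21| out[14]=441 → r--
[0,13] |-16|<=|20| out[13]=400 → r--
[0,12] |-16|<=|18| out[12]=324 → r--
[0,11] |-16|>|15| out[11]=256 → l++

l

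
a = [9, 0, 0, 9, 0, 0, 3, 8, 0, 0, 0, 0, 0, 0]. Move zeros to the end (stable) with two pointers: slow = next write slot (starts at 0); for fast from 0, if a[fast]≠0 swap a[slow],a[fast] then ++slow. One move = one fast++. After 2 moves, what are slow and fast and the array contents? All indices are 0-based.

slow=1, fast=2, a=[9, 0, 0, 9, 0, 0, 3, 8, 0, 0, 0, 0, 0, 0]

(s=0,f=0) a[fast]=9≠0 swap→a[0]=9 → slow++,fast++
(s=1,f=1) a[fast]=0 → fast++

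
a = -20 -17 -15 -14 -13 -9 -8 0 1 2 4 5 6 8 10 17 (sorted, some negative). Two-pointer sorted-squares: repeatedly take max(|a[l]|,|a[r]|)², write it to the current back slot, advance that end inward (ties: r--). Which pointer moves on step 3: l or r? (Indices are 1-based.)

l

[1,16] |-20|>|17| out[16]=400 → l++
[2,16] |-17|<=|17| out[15]=289 → r--
[2,15] |-17|>|10| out[14]=289 → l++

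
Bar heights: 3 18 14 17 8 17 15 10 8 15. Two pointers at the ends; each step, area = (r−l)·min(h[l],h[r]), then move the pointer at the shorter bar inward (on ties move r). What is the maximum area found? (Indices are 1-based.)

l=1 r=10: min(3,15)*9=27 best=27 *, l++
l=2 r=10: min(18,15)*8=120 best=120 *, r--
l=2 r=9: min(18,8)*7=56 best=120, r--
l=2 r=8: min(18,10)*6=60 best=120, r--
l=2 r=7: min(18,15)*5=75 best=120, r--
l=2 r=6: min(18,17)*4=68 best=120, r--
l=2 r=5: min(18,8)*3=24 best=120, r--
l=2 r=4: min(18,17)*2=34 best=120, r--
l=2 r=3: min(18,14)*1=14 best=120, r--

max area = 120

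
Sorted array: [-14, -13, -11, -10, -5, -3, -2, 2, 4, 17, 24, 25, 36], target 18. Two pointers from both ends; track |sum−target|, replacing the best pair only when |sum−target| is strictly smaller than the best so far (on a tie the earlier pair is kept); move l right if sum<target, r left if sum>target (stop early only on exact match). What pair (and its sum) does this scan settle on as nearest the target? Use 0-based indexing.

pair (-5, 24) with sum 19 (|Δ|=1)

[0,12] -14+36=22 d=4 * → r--
[0,11] -14+25=11 d=7 → l++
[1,11] -13+25=12 d=6 → l++
[2,11] -11+25=14 d=4 → l++
[3,11] -10+25=15 d=3 * → l++
[4,11] -5+25=20 d=2 * → r--
[4,10] -5+24=19 d=1 * → r--
[4,9] -5+17=12 d=6 → l++
[5,9] -3+17=14 d=4 → l++
[6,9] -2+17=15 d=3 → l++
[7,9] 2+17=19 d=1 → r--
[7,8] 2+4=6 d=12 → l++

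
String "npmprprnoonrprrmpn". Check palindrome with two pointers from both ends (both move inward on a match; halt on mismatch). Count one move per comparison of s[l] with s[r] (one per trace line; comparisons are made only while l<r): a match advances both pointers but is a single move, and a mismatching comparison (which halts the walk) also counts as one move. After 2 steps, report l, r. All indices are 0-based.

[0,17] 'n'=='n' → l++,r--
[1,16] 'p'=='p' → l++,r--

l=2, r=15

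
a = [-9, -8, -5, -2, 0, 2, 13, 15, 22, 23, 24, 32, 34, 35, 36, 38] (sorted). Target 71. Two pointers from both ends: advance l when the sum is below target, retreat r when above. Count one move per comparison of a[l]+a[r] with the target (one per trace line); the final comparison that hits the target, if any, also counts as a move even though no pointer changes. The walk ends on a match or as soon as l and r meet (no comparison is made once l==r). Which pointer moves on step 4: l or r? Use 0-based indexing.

l

l=0 r=15: -9+38=29 <71, l++
l=1 r=15: -8+38=30 <71, l++
l=2 r=15: -5+38=33 <71, l++
l=3 r=15: -2+38=36 <71, l++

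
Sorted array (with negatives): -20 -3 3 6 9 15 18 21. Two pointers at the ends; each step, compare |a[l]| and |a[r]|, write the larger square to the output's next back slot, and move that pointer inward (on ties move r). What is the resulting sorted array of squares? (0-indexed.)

[0,7] |-20|<=|21| out[7]=441 → r--
[0,6] |-20|>|18| out[6]=400 → l++
[1,6] |-3|<=|18| out[5]=324 → r--
[1,5] |-3|<=|15| out[4]=225 → r--
[1,4] |-3|<=|9| out[3]=81 → r--
[1,3] |-3|<=|6| out[2]=36 → r--
[1,2] |-3|<=|3| out[1]=9 → r--
[1,1] |-3|<=|-3| out[0]=9 → r--

[9, 9, 36, 81, 225, 324, 400, 441]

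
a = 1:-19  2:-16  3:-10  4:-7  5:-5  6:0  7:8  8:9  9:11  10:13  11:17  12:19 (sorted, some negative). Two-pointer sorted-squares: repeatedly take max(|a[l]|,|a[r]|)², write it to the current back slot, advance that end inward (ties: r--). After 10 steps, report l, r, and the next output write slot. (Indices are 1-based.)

l=1 r=12: |-19|<=|19| out[12]=361, r--
l=1 r=11: |-19|>|17| out[11]=361, l++
l=2 r=11: |-16|<=|17| out[10]=289, r--
l=2 r=10: |-16|>|13| out[9]=256, l++
l=3 r=10: |-10|<=|13| out[8]=169, r--
l=3 r=9: |-10|<=|11| out[7]=121, r--
l=3 r=8: |-10|>|9| out[6]=100, l++
l=4 r=8: |-7|<=|9| out[5]=81, r--
l=4 r=7: |-7|<=|8| out[4]=64, r--
l=4 r=6: |-7|>|0| out[3]=49, l++

l=5, r=6, next write slot=2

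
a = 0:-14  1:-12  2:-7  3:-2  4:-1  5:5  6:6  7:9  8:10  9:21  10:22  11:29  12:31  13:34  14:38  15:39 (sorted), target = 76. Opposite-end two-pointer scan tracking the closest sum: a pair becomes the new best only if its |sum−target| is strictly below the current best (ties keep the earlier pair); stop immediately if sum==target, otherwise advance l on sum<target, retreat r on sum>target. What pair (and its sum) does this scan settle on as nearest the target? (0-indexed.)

pair (38, 39) with sum 77 (|Δ|=1)

[0,15] -14+39=25 d=51 * → l++
[1,15] -12+39=27 d=49 * → l++
[2,15] -7+39=32 d=44 * → l++
[3,15] -2+39=37 d=39 * → l++
[4,15] -1+39=38 d=38 * → l++
[5,15] 5+39=44 d=32 * → l++
[6,15] 6+39=45 d=31 * → l++
[7,15] 9+39=48 d=28 * → l++
[8,15] 10+39=49 d=27 * → l++
[9,15] 21+39=60 d=16 * → l++
[10,15] 22+39=61 d=15 * → l++
[11,15] 29+39=68 d=8 * → l++
[12,15] 31+39=70 d=6 * → l++
[13,15] 34+39=73 d=3 * → l++
[14,15] 38+39=77 d=1 * → r--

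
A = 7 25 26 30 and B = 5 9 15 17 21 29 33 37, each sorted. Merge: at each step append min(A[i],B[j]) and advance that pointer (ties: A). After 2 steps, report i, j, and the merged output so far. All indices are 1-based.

[i=1,j=1] A[i]=7>B[j]=5 take 5 → j++
[i=1,j=2] A[i]=7<=B[j]=9 take 7 → i++

i=2, j=2, merged so far=[5, 7]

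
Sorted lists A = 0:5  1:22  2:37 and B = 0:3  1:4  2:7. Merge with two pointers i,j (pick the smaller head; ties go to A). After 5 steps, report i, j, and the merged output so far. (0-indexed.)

i=0 j=0: A[i]=5>B[j]=3 take 3, j++
i=0 j=1: A[i]=5>B[j]=4 take 4, j++
i=0 j=2: A[i]=5<=B[j]=7 take 5, i++
i=1 j=2: A[i]=22>B[j]=7 take 7, j++
i=1 j=3: B done, take A[i]=22, i++

i=2, j=3, merged so far=[3, 4, 5, 7, 22]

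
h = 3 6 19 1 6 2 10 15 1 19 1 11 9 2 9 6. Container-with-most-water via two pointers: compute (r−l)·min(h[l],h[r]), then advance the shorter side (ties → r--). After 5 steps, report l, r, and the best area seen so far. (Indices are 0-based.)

[0,15] min(3,6)*15=45 best=45 * → l++
[1,15] min(6,6)*14=84 best=84 * → r--
[1,14] min(6,9)*13=78 best=84 → l++
[2,14] min(19,9)*12=108 best=108 * → r--
[2,13] min(19,2)*11=22 best=108 → r--

l=2, r=12, best area=108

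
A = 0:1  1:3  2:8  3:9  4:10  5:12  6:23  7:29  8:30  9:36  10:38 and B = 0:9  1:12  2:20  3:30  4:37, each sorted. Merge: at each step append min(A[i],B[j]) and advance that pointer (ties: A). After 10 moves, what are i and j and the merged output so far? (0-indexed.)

[i=0,j=0] A[i]=1<=B[j]=9 take 1 → i++
[i=1,j=0] A[i]=3<=B[j]=9 take 3 → i++
[i=2,j=0] A[i]=8<=B[j]=9 take 8 → i++
[i=3,j=0] A[i]=9<=B[j]=9 take 9 → i++
[i=4,j=0] A[i]=10>B[j]=9 take 9 → j++
[i=4,j=1] A[i]=10<=B[j]=12 take 10 → i++
[i=5,j=1] A[i]=12<=B[j]=12 take 12 → i++
[i=6,j=1] A[i]=23>B[j]=12 take 12 → j++
[i=6,j=2] A[i]=23>B[j]=20 take 20 → j++
[i=6,j=3] A[i]=23<=B[j]=30 take 23 → i++

i=7, j=3, merged so far=[1, 3, 8, 9, 9, 10, 12, 12, 20, 23]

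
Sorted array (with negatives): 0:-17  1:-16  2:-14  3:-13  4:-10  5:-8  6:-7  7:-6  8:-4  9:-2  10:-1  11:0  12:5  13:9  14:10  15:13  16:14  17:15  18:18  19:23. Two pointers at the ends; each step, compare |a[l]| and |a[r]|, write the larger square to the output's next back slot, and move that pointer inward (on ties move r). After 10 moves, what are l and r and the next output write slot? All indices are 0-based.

[0,19] |-17|<=|23| out[19]=529 → r--
[0,18] |-17|<=|18| out[18]=324 → r--
[0,17] |-17|>|15| out[17]=289 → l++
[1,17] |-16|>|15| out[16]=256 → l++
[2,17] |-14|<=|15| out[15]=225 → r--
[2,16] |-14|<=|14| out[14]=196 → r--
[2,15] |-14|>|13| out[13]=196 → l++
[3,15] |-13|<=|13| out[12]=169 → r--
[3,14] |-13|>|10| out[11]=169 → l++
[4,14] |-10|<=|10| out[10]=100 → r--

l=4, r=13, next write slot=9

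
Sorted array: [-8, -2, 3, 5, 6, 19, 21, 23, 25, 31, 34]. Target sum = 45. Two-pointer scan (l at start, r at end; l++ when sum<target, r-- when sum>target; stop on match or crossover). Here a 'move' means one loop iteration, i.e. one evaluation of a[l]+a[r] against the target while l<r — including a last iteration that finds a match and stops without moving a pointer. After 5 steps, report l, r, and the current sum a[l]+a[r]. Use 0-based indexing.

[0,10] -8+34=26 <45 → l++
[1,10] -2+34=32 <45 → l++
[2,10] 3+34=37 <45 → l++
[3,10] 5+34=39 <45 → l++
[4,10] 6+34=40 <45 → l++

l=5, r=10, sum=53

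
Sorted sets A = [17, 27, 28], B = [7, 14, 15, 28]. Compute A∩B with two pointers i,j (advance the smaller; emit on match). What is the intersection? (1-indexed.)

[i=1,j=1] 17>7 → j++
[i=1,j=2] 17>14 → j++
[i=1,j=3] 17>15 → j++
[i=1,j=4] 17<28 → i++
[i=2,j=4] 27<28 → i++
[i=3,j=4] 28==28 emit → i++,j++

intersection = [28]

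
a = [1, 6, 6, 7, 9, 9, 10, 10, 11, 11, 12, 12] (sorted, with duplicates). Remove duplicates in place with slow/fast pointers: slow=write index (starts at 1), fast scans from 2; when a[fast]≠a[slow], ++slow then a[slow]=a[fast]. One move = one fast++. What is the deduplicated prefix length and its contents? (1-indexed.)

length 7; prefix = [1, 6, 7, 9, 10, 11, 12]

(s=1,f=2) a[fast]=6≠a[slow]=1 write a[2]=6 → slow++,fast++
(s=2,f=3) a[fast]=6=a[slow] dup → fast++
(s=2,f=4) a[fast]=7≠a[slow]=6 write a[3]=7 → slow++,fast++
(s=3,f=5) a[fast]=9≠a[slow]=7 write a[4]=9 → slow++,fast++
(s=4,f=6) a[fast]=9=a[slow] dup → fast++
(s=4,f=7) a[fast]=10≠a[slow]=9 write a[5]=10 → slow++,fast++
(s=5,f=8) a[fast]=10=a[slow] dup → fast++
(s=5,f=9) a[fast]=11≠a[slow]=10 write a[6]=11 → slow++,fast++
(s=6,f=10) a[fast]=11=a[slow] dup → fast++
(s=6,f=11) a[fast]=12≠a[slow]=11 write a[7]=12 → slow++,fast++
(s=7,f=12) a[fast]=12=a[slow] dup → fast++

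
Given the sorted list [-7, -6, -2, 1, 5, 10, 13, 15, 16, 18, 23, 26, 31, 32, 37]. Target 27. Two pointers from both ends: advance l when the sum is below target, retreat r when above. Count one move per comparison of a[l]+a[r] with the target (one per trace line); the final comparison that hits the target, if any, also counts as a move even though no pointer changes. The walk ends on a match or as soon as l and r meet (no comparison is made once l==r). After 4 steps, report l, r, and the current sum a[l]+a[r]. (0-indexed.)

l=2, r=12, sum=29

[0,14] -7+37=30 >27 → r--
[0,13] -7+32=25 <27 → l++
[1,13] -6+32=26 <27 → l++
[2,13] -2+32=30 >27 → r--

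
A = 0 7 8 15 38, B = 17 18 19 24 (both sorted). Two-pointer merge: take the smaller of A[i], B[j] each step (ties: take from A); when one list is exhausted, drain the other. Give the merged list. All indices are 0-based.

[i=0,j=0] A[i]=0<=B[j]=17 take 0 → i++
[i=1,j=0] A[i]=7<=B[j]=17 take 7 → i++
[i=2,j=0] A[i]=8<=B[j]=17 take 8 → i++
[i=3,j=0] A[i]=15<=B[j]=17 take 15 → i++
[i=4,j=0] A[i]=38>B[j]=17 take 17 → j++
[i=4,j=1] A[i]=38>B[j]=18 take 18 → j++
[i=4,j=2] A[i]=38>B[j]=19 take 19 → j++
[i=4,j=3] A[i]=38>B[j]=24 take 24 → j++
[i=4,j=4] B done, take A[i]=38 → i++

[0, 7, 8, 15, 17, 18, 19, 24, 38]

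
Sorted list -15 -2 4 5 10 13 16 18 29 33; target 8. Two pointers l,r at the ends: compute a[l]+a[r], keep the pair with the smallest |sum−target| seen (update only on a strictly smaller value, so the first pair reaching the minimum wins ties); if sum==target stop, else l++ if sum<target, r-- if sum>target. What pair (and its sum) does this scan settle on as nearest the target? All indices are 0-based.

[0,9] -15+33=18 d=10 * → r--
[0,8] -15+29=14 d=6 * → r--
[0,7] -15+18=3 d=5 * → l++
[1,7] -2+18=16 d=8 → r--
[1,6] -2+16=14 d=6 → r--
[1,5] -2+13=11 d=3 * → r--
[1,4] -2+10=8 d=0 * → stop

pair (-2, 10) with sum 8 (|Δ|=0)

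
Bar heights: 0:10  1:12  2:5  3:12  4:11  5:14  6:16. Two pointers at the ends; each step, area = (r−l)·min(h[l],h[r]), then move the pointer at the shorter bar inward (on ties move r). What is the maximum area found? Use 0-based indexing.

l=0 r=6: min(10,16)*6=60 best=60 *, l++
l=1 r=6: min(12,16)*5=60 best=60, l++
l=2 r=6: min(5,16)*4=20 best=60, l++
l=3 r=6: min(12,16)*3=36 best=60, l++
l=4 r=6: min(11,16)*2=22 best=60, l++
l=5 r=6: min(14,16)*1=14 best=60, l++

max area = 60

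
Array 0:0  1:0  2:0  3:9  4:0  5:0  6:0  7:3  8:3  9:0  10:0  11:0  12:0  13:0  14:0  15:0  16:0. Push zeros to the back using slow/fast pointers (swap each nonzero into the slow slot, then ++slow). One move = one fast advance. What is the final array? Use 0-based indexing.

slow=0 fast=0: a[fast]=0, fast++
slow=0 fast=1: a[fast]=0, fast++
slow=0 fast=2: a[fast]=0, fast++
slow=0 fast=3: a[fast]=9≠0 swap→a[0]=9, slow++,fast++
slow=1 fast=4: a[fast]=0, fast++
slow=1 fast=5: a[fast]=0, fast++
slow=1 fast=6: a[fast]=0, fast++
slow=1 fast=7: a[fast]=3≠0 swap→a[1]=3, slow++,fast++
slow=2 fast=8: a[fast]=3≠0 swap→a[2]=3, slow++,fast++
slow=3 fast=9: a[fast]=0, fast++
slow=3 fast=10: a[fast]=0, fast++
slow=3 fast=11: a[fast]=0, fast++
slow=3 fast=12: a[fast]=0, fast++
slow=3 fast=13: a[fast]=0, fast++
slow=3 fast=14: a[fast]=0, fast++
slow=3 fast=15: a[fast]=0, fast++
slow=3 fast=16: a[fast]=0, fast++

[9, 3, 3, 0, 0, 0, 0, 0, 0, 0, 0, 0, 0, 0, 0, 0, 0]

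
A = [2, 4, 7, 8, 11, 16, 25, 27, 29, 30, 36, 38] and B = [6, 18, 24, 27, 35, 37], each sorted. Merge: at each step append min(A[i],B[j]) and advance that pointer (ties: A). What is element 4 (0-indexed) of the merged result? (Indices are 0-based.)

merged[4] = 8

[i=0,j=0] A[i]=2<=B[j]=6 take 2 → i++
[i=1,j=0] A[i]=4<=B[j]=6 take 4 → i++
[i=2,j=0] A[i]=7>B[j]=6 take 6 → j++
[i=2,j=1] A[i]=7<=B[j]=18 take 7 → i++
[i=3,j=1] A[i]=8<=B[j]=18 take 8 → i++
[i=4,j=1] A[i]=11<=B[j]=18 take 11 → i++
[i=5,j=1] A[i]=16<=B[j]=18 take 16 → i++
[i=6,j=1] A[i]=25>B[j]=18 take 18 → j++
[i=6,j=2] A[i]=25>B[j]=24 take 24 → j++
[i=6,j=3] A[i]=25<=B[j]=27 take 25 → i++
[i=7,j=3] A[i]=27<=B[j]=27 take 27 → i++
[i=8,j=3] A[i]=29>B[j]=27 take 27 → j++
[i=8,j=4] A[i]=29<=B[j]=35 take 29 → i++
[i=9,j=4] A[i]=30<=B[j]=35 take 30 → i++
[i=10,j=4] A[i]=36>B[j]=35 take 35 → j++
[i=10,j=5] A[i]=36<=B[j]=37 take 36 → i++
[i=11,j=5] A[i]=38>B[j]=37 take 37 → j++
[i=11,j=6] B done, take A[i]=38 → i++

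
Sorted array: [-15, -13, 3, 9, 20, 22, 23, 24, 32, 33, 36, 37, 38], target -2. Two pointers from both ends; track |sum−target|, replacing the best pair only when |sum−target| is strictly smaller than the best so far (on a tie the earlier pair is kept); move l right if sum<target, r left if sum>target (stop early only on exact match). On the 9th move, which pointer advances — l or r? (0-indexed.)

[0,12] -15+38=23 d=25 * → r--
[0,11] -15+37=22 d=24 * → r--
[0,10] -15+36=21 d=23 * → r--
[0,9] -15+33=18 d=20 * → r--
[0,8] -15+32=17 d=19 * → r--
[0,7] -15+24=9 d=11 * → r--
[0,6] -15+23=8 d=10 * → r--
[0,5] -15+22=7 d=9 * → r--
[0,4] -15+20=5 d=7 * → r--

r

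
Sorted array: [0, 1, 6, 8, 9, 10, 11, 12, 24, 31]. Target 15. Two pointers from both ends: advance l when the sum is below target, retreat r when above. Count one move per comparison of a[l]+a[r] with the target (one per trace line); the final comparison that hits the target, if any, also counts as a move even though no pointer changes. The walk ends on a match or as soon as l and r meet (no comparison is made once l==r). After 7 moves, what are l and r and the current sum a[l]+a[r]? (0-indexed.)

l=2, r=4, sum=15

[0,9] 0+31=31 >15 → r--
[0,8] 0+24=24 >15 → r--
[0,7] 0+12=12 <15 → l++
[1,7] 1+12=13 <15 → l++
[2,7] 6+12=18 >15 → r--
[2,6] 6+11=17 >15 → r--
[2,5] 6+10=16 >15 → r--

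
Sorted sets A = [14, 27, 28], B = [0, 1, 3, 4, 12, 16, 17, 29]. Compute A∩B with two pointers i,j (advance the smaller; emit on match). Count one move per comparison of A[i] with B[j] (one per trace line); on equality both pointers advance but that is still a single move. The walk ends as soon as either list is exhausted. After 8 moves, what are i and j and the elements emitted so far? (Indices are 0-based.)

i=1, j=7, emitted=[]

i=0 j=0: 14>0, j++
i=0 j=1: 14>1, j++
i=0 j=2: 14>3, j++
i=0 j=3: 14>4, j++
i=0 j=4: 14>12, j++
i=0 j=5: 14<16, i++
i=1 j=5: 27>16, j++
i=1 j=6: 27>17, j++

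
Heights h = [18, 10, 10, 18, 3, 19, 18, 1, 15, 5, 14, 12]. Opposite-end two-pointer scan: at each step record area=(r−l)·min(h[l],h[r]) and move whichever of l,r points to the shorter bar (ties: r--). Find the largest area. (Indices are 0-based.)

max area = 140

[0,11] min(18,12)*11=132 best=132 * → r--
[0,10] min(18,14)*10=140 best=140 * → r--
[0,9] min(18,5)*9=45 best=140 → r--
[0,8] min(18,15)*8=120 best=140 → r--
[0,7] min(18,1)*7=7 best=140 → r--
[0,6] min(18,18)*6=108 best=140 → r--
[0,5] min(18,19)*5=90 best=140 → l++
[1,5] min(10,19)*4=40 best=140 → l++
[2,5] min(10,19)*3=30 best=140 → l++
[3,5] min(18,19)*2=36 best=140 → l++
[4,5] min(3,19)*1=3 best=140 → l++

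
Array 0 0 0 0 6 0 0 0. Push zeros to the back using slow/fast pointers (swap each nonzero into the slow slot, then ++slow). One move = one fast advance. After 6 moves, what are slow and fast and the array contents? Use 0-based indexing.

slow=1, fast=6, a=[6, 0, 0, 0, 0, 0, 0, 0]

slow=0 fast=0: a[fast]=0, fast++
slow=0 fast=1: a[fast]=0, fast++
slow=0 fast=2: a[fast]=0, fast++
slow=0 fast=3: a[fast]=0, fast++
slow=0 fast=4: a[fast]=6≠0 swap→a[0]=6, slow++,fast++
slow=1 fast=5: a[fast]=0, fast++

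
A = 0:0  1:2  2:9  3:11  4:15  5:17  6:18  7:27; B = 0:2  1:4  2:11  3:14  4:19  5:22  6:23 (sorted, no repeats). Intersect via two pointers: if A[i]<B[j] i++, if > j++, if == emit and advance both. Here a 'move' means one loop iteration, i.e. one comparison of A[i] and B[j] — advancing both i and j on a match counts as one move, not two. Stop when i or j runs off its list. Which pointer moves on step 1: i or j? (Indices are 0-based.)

[i=0,j=0] 0<2 → i++

i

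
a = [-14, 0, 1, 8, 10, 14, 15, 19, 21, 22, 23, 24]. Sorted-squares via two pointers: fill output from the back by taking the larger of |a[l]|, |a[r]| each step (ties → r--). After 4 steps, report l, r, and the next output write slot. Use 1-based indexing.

l=1, r=8, next write slot=8

l=1 r=12: |-14|<=|24| out[12]=576, r--
l=1 r=11: |-14|<=|23| out[11]=529, r--
l=1 r=10: |-14|<=|22| out[10]=484, r--
l=1 r=9: |-14|<=|21| out[9]=441, r--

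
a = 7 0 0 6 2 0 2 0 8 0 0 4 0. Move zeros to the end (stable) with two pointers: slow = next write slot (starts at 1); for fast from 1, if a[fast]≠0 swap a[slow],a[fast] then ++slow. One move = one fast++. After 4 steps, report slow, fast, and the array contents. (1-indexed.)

slow=3, fast=5, a=[7, 6, 0, 0, 2, 0, 2, 0, 8, 0, 0, 4, 0]

(s=1,f=1) a[fast]=7≠0 swap→a[1]=7 → slow++,fast++
(s=2,f=2) a[fast]=0 → fast++
(s=2,f=3) a[fast]=0 → fast++
(s=2,f=4) a[fast]=6≠0 swap→a[2]=6 → slow++,fast++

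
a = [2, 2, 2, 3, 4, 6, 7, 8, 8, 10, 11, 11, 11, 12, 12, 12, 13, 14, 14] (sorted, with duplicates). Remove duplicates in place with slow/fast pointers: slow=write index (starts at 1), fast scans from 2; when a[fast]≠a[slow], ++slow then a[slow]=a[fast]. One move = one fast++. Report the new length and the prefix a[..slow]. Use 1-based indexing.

length 11; prefix = [2, 3, 4, 6, 7, 8, 10, 11, 12, 13, 14]

(s=1,f=2) a[fast]=2=a[slow] dup → fast++
(s=1,f=3) a[fast]=2=a[slow] dup → fast++
(s=1,f=4) a[fast]=3≠a[slow]=2 write a[2]=3 → slow++,fast++
(s=2,f=5) a[fast]=4≠a[slow]=3 write a[3]=4 → slow++,fast++
(s=3,f=6) a[fast]=6≠a[slow]=4 write a[4]=6 → slow++,fast++
(s=4,f=7) a[fast]=7≠a[slow]=6 write a[5]=7 → slow++,fast++
(s=5,f=8) a[fast]=8≠a[slow]=7 write a[6]=8 → slow++,fast++
(s=6,f=9) a[fast]=8=a[slow] dup → fast++
(s=6,f=10) a[fast]=10≠a[slow]=8 write a[7]=10 → slow++,fast++
(s=7,f=11) a[fast]=11≠a[slow]=10 write a[8]=11 → slow++,fast++
(s=8,f=12) a[fast]=11=a[slow] dup → fast++
(s=8,f=13) a[fast]=11=a[slow] dup → fast++
(s=8,f=14) a[fast]=12≠a[slow]=11 write a[9]=12 → slow++,fast++
(s=9,f=15) a[fast]=12=a[slow] dup → fast++
(s=9,f=16) a[fast]=12=a[slow] dup → fast++
(s=9,f=17) a[fast]=13≠a[slow]=12 write a[10]=13 → slow++,fast++
(s=10,f=18) a[fast]=14≠a[slow]=13 write a[11]=14 → slow++,fast++
(s=11,f=19) a[fast]=14=a[slow] dup → fast++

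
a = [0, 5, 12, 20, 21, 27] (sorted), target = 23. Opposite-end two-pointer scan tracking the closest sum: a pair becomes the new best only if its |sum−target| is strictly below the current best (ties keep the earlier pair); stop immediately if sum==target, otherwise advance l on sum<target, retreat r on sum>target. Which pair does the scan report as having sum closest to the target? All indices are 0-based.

pair (0, 21) with sum 21 (|Δ|=2)

l=0 r=5: 0+27=27 d=4 *, r--
l=0 r=4: 0+21=21 d=2 *, l++
l=1 r=4: 5+21=26 d=3, r--
l=1 r=3: 5+20=25 d=2, r--
l=1 r=2: 5+12=17 d=6, l++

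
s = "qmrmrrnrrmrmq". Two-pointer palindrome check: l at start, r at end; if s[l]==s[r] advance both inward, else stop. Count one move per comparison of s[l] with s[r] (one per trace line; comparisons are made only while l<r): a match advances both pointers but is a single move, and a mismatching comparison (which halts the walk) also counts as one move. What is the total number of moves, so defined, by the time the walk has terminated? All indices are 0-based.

[0,12] 'q'=='q' → l++,r--
[1,11] 'm'=='m' → l++,r--
[2,10] 'r'=='r' → l++,r--
[3,9] 'm'=='m' → l++,r--
[4,8] 'r'=='r' → l++,r--
[5,7] 'r'=='r' → l++,r--

6 moves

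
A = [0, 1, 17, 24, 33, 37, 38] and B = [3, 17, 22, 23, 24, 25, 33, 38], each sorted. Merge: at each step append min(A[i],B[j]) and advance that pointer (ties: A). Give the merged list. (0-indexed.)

[0, 1, 3, 17, 17, 22, 23, 24, 24, 25, 33, 33, 37, 38, 38]

[i=0,j=0] A[i]=0<=B[j]=3 take 0 → i++
[i=1,j=0] A[i]=1<=B[j]=3 take 1 → i++
[i=2,j=0] A[i]=17>B[j]=3 take 3 → j++
[i=2,j=1] A[i]=17<=B[j]=17 take 17 → i++
[i=3,j=1] A[i]=24>B[j]=17 take 17 → j++
[i=3,j=2] A[i]=24>B[j]=22 take 22 → j++
[i=3,j=3] A[i]=24>B[j]=23 take 23 → j++
[i=3,j=4] A[i]=24<=B[j]=24 take 24 → i++
[i=4,j=4] A[i]=33>B[j]=24 take 24 → j++
[i=4,j=5] A[i]=33>B[j]=25 take 25 → j++
[i=4,j=6] A[i]=33<=B[j]=33 take 33 → i++
[i=5,j=6] A[i]=37>B[j]=33 take 33 → j++
[i=5,j=7] A[i]=37<=B[j]=38 take 37 → i++
[i=6,j=7] A[i]=38<=B[j]=38 take 38 → i++
[i=7,j=7] A done, take B[j]=38 → j++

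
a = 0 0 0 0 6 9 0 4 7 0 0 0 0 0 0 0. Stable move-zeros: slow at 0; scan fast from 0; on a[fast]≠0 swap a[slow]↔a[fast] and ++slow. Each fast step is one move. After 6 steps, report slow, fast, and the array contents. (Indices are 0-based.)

(s=0,f=0) a[fast]=0 → fast++
(s=0,f=1) a[fast]=0 → fast++
(s=0,f=2) a[fast]=0 → fast++
(s=0,f=3) a[fast]=0 → fast++
(s=0,f=4) a[fast]=6≠0 swap→a[0]=6 → slow++,fast++
(s=1,f=5) a[fast]=9≠0 swap→a[1]=9 → slow++,fast++

slow=2, fast=6, a=[6, 9, 0, 0, 0, 0, 0, 4, 7, 0, 0, 0, 0, 0, 0, 0]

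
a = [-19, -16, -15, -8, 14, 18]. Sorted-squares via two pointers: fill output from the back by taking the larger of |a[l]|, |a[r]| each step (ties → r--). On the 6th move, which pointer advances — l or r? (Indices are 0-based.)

l=0 r=5: |-19|>|18| out[5]=361, l++
l=1 r=5: |-16|<=|18| out[4]=324, r--
l=1 r=4: |-16|>|14| out[3]=256, l++
l=2 r=4: |-15|>|14| out[2]=225, l++
l=3 r=4: |-8|<=|14| out[1]=196, r--
l=3 r=3: |-8|<=|-8| out[0]=64, r--

r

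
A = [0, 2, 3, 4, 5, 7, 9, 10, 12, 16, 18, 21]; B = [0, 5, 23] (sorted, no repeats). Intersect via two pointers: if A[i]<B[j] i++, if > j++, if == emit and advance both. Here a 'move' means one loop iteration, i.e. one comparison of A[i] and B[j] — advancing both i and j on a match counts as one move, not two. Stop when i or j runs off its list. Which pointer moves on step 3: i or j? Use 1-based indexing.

i

[i=1,j=1] 0==0 emit → i++,j++
[i=2,j=2] 2<5 → i++
[i=3,j=2] 3<5 → i++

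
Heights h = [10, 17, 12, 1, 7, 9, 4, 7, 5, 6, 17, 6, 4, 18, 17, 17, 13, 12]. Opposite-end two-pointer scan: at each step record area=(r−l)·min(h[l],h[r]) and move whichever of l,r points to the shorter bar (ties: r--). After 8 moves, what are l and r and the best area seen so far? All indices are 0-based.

l=4, r=13, best area=238

[0,17] min(10,12)*17=170 best=170 * → l++
[1,17] min(17,12)*16=192 best=192 * → r--
[1,16] min(17,13)*15=195 best=195 * → r--
[1,15] min(17,17)*14=238 best=238 * → r--
[1,14] min(17,17)*13=221 best=238 → r--
[1,13] min(17,18)*12=204 best=238 → l++
[2,13] min(12,18)*11=132 best=238 → l++
[3,13] min(1,18)*10=10 best=238 → l++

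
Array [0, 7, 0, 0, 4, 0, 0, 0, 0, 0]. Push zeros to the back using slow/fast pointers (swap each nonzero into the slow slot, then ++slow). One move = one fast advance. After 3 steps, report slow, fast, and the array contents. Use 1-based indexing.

slow=2, fast=4, a=[7, 0, 0, 0, 4, 0, 0, 0, 0, 0]

slow=1 fast=1: a[fast]=0, fast++
slow=1 fast=2: a[fast]=7≠0 swap→a[1]=7, slow++,fast++
slow=2 fast=3: a[fast]=0, fast++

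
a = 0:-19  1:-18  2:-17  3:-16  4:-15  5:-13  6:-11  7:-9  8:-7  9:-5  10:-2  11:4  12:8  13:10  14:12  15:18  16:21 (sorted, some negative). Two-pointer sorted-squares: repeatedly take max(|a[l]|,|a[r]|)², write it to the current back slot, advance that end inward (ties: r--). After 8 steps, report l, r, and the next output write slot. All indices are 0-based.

l=6, r=14, next write slot=8

[0,16] |-19|<=|21| out[16]=441 → r--
[0,15] |-19|>|18| out[15]=361 → l++
[1,15] |-18|<=|18| out[14]=324 → r--
[1,14] |-18|>|12| out[13]=324 → l++
[2,14] |-17|>|12| out[12]=289 → l++
[3,14] |-16|>|12| out[11]=256 → l++
[4,14] |-15|>|12| out[10]=225 → l++
[5,14] |-13|>|12| out[9]=169 → l++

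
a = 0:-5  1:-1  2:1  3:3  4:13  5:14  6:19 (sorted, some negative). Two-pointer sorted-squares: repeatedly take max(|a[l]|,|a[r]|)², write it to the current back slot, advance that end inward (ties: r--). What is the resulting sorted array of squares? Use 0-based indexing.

l=0 r=6: |-5|<=|19| out[6]=361, r--
l=0 r=5: |-5|<=|14| out[5]=196, r--
l=0 r=4: |-5|<=|13| out[4]=169, r--
l=0 r=3: |-5|>|3| out[3]=25, l++
l=1 r=3: |-1|<=|3| out[2]=9, r--
l=1 r=2: |-1|<=|1| out[1]=1, r--
l=1 r=1: |-1|<=|-1| out[0]=1, r--

[1, 1, 9, 25, 169, 196, 361]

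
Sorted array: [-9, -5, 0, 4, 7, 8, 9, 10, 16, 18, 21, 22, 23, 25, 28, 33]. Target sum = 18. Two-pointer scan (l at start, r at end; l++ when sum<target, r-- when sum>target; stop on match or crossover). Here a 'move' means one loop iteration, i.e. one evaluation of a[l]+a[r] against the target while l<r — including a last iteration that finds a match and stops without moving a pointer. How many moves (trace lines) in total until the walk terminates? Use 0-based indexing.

5 moves

[0,15] -9+33=24 >18 → r--
[0,14] -9+28=19 >18 → r--
[0,13] -9+25=16 <18 → l++
[1,13] -5+25=20 >18 → r--
[1,12] -5+23=18 → found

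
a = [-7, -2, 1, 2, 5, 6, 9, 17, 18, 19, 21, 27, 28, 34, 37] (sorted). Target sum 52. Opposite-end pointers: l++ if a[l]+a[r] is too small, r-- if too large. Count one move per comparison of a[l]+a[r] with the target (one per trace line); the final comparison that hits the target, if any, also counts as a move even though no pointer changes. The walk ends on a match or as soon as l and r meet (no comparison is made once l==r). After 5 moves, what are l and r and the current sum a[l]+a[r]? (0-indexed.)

[0,14] -7+37=30 <52 → l++
[1,14] -2+37=35 <52 → l++
[2,14] 1+37=38 <52 → l++
[3,14] 2+37=39 <52 → l++
[4,14] 5+37=42 <52 → l++

l=5, r=14, sum=43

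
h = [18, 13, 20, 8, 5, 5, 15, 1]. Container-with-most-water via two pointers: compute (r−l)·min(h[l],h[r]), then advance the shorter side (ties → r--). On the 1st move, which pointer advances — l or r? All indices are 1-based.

r

[1,8] min(18,1)*7=7 best=7 * → r--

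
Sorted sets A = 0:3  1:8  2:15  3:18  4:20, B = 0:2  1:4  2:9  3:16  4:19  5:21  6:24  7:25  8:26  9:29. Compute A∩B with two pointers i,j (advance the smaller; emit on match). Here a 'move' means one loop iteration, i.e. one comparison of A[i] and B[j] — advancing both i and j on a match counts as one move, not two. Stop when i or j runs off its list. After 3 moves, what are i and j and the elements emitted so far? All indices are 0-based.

i=1, j=2, emitted=[]

i=0 j=0: 3>2, j++
i=0 j=1: 3<4, i++
i=1 j=1: 8>4, j++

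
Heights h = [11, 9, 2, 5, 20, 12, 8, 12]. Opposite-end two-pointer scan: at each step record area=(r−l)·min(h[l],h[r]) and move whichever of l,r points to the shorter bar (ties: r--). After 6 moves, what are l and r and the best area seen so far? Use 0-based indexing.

[0,7] min(11,12)*7=77 best=77 * → l++
[1,7] min(9,12)*6=54 best=77 → l++
[2,7] min(2,12)*5=10 best=77 → l++
[3,7] min(5,12)*4=20 best=77 → l++
[4,7] min(20,12)*3=36 best=77 → r--
[4,6] min(20,8)*2=16 best=77 → r--

l=4, r=5, best area=77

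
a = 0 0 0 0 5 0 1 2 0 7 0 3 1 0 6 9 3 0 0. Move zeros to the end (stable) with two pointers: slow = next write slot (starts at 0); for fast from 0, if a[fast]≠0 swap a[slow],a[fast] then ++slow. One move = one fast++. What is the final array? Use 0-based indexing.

(s=0,f=0) a[fast]=0 → fast++
(s=0,f=1) a[fast]=0 → fast++
(s=0,f=2) a[fast]=0 → fast++
(s=0,f=3) a[fast]=0 → fast++
(s=0,f=4) a[fast]=5≠0 swap→a[0]=5 → slow++,fast++
(s=1,f=5) a[fast]=0 → fast++
(s=1,f=6) a[fast]=1≠0 swap→a[1]=1 → slow++,fast++
(s=2,f=7) a[fast]=2≠0 swap→a[2]=2 → slow++,fast++
(s=3,f=8) a[fast]=0 → fast++
(s=3,f=9) a[fast]=7≠0 swap→a[3]=7 → slow++,fast++
(s=4,f=10) a[fast]=0 → fast++
(s=4,f=11) a[fast]=3≠0 swap→a[4]=3 → slow++,fast++
(s=5,f=12) a[fast]=1≠0 swap→a[5]=1 → slow++,fast++
(s=6,f=13) a[fast]=0 → fast++
(s=6,f=14) a[fast]=6≠0 swap→a[6]=6 → slow++,fast++
(s=7,f=15) a[fast]=9≠0 swap→a[7]=9 → slow++,fast++
(s=8,f=16) a[fast]=3≠0 swap→a[8]=3 → slow++,fast++
(s=9,f=17) a[fast]=0 → fast++
(s=9,f=18) a[fast]=0 → fast++

[5, 1, 2, 7, 3, 1, 6, 9, 3, 0, 0, 0, 0, 0, 0, 0, 0, 0, 0]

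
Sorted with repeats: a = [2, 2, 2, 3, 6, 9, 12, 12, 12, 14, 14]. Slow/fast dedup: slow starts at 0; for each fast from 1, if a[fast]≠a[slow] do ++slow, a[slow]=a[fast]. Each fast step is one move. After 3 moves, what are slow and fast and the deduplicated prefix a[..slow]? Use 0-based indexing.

slow=0 fast=1: a[fast]=2=a[slow] dup, fast++
slow=0 fast=2: a[fast]=2=a[slow] dup, fast++
slow=0 fast=3: a[fast]=3≠a[slow]=2 write a[1]=3, slow++,fast++

slow=1, fast=4, prefix=[2, 3]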